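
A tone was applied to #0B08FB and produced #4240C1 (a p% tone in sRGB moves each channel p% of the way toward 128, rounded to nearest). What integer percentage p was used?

47%

#0B08FB is rgb(11, 8, 251); #4240C1 is rgb(66, 64, 193).
On the B channel (widest range): 193 ≈ 251 + (p/100)(128 − 251), so p ≈ 100×(193 − 251)/(128 − 251) = -5800/-123 = 47.15.
p = 47 reproduces all three channels after rounding.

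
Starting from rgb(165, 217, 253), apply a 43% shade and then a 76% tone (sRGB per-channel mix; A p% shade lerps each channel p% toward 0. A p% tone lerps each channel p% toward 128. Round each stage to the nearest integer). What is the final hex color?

Lerp each channel 43% toward 0:
  R: 165 + 0.43×(0−165) = 165 − 70.95 = 94.05 → 94
  G: 217 − 93.31 = 123.69 → 124
  B: 253 − 108.79 = 144.21 → 144
After the shade: rgb(94, 124, 144) = #5E7C90.
Per channel, c → c + 0.76(128 − c):
  R: 94 + 0.76×(128−94) = 94 + 25.84 = 119.84 → 120
  G: 124 + 3.04 = 127.04 → 127
  B: 144 + 0.76×(128−144) = 144 − 12.16 = 131.84 → 132
rgb(120, 127, 132) = #787F84.

#787F84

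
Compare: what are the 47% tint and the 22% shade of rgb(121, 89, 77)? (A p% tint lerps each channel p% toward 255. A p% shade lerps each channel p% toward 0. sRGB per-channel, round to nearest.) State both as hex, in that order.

#b8a7a1, #5e453c

47% tint:
  R: 121 + 0.47×(255−121) = 121 + 62.98 = 183.98 → 184
  G: 89 + 78.02 = 167.02 → 167
  B: 77 + 83.66 = 160.66 → 161
  → #b8a7a1
22% shade:
  R: 121 + 0.22×(0−121) = 121 − 26.62 = 94.38 → 94
  G: 89 + 0.22×(0−89) = 89 − 19.58 = 69.42 → 69
  B: 77 − 16.94 = 60.06 → 60
  → #5e453c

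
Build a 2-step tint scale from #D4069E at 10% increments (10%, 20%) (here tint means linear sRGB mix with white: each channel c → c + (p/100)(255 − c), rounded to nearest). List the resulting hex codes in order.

#D4069E is rgb(212, 6, 158).
10%: (212 + 4.3 = 216.3→216, 6 + 24.9 = 30.9→31, 158 + 9.7 = 167.7→168) → #D81FA8
20%: (212 + 8.6 = 220.6→221, 6 + 49.8 = 55.8→56, 158 + 19.4 = 177.4→177) → #DD38B1

#D81FA8, #DD38B1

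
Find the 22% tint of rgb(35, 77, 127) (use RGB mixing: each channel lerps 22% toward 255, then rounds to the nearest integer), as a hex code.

Per channel, c → c + 0.22(255 − c):
  R: 35 + 48.4 = 83.4 → 83
  G: 77 + 0.22×(255−77) = 77 + 39.16 = 116.16 → 116
  B: 127 + 0.22×(255−127) = 127 + 28.16 = 155.16 → 155
rgb(83, 116, 155) = #53749b.

#53749b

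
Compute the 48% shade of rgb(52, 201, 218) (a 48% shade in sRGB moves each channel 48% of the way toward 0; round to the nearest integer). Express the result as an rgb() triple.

rgb(27, 105, 113)

Lerp each channel 48% toward 0:
  R: 52 − 24.96 = 27.04 → 27
  G: 201 − 96.48 = 104.52 → 105
  B: 218 − 104.64 = 113.36 → 113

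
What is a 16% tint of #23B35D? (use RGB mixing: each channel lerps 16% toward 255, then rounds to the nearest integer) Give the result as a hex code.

#23B35D is rgb(35, 179, 93).
A 16% tint moves each channel 16% toward 255:
  R: 35 + 35.2 = 70.2 → 70
  G: 179 + 12.16 = 191.16 → 191
  B: 93 + 0.16×(255−93) = 93 + 25.92 = 118.92 → 119
rgb(70, 191, 119) = #46BF77.

#46BF77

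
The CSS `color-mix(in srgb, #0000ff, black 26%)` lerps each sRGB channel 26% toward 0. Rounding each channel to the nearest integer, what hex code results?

#0000bd

#0000ff is rgb(0, 0, 255).
Per channel, c → c + 0.26(0 − c):
  R: 0 + 0.26×(0−0) = 0 + 0 = 0 → 0
  G: 0 + 0.26×(0−0) = 0 + 0 = 0 → 0
  B: 255 − 66.3 = 188.7 → 189
rgb(0, 0, 189) = #0000bd.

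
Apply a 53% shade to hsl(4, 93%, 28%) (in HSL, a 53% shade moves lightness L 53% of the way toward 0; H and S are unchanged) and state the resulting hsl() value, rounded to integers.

hsl(4, 93%, 13%)

L moves 53% from 28 toward 0: 28 − 14.84 = 13.16 → 13.
H and S are unchanged.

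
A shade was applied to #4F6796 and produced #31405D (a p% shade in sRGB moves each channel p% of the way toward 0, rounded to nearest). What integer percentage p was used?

#4F6796 is rgb(79, 103, 150); #31405D is rgb(49, 64, 93).
On the B channel (widest range): 93 ≈ 150 + (p/100)(0 − 150), so p ≈ 100×(93 − 150)/(0 − 150) = -5700/-150 = 38.00.
p = 38 reproduces all three channels after rounding.

38%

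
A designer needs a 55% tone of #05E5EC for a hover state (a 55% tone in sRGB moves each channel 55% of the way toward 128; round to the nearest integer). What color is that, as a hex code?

#05E5EC is rgb(5, 229, 236).
Lerp each channel 55% toward 128:
  R: 5 + 0.55×(128−5) = 5 + 67.65 = 72.65 → 73
  G: 229 − 55.55 = 173.45 → 173
  B: 236 − 59.4 = 176.6 → 177
rgb(73, 173, 177) = #49ADB1.

#49ADB1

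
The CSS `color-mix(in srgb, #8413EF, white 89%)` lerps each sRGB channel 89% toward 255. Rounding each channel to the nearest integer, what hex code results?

#F1E5FD

#8413EF is rgb(132, 19, 239).
Lerp each channel 89% toward 255:
  R: 132 + 0.89×(255−132) = 132 + 109.47 = 241.47 → 241
  G: 19 + 0.89×(255−19) = 19 + 210.04 = 229.04 → 229
  B: 239 + 0.89×(255−239) = 239 + 14.24 = 253.24 → 253
rgb(241, 229, 253) = #F1E5FD.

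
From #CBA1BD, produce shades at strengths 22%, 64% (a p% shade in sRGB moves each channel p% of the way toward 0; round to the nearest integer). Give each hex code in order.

#CBA1BD is rgb(203, 161, 189).
22%: (203 − 44.66 = 158.34→158, 161 − 35.42 = 125.58→126, 189 − 41.58 = 147.42→147) → #9E7E93
64%: (203 − 129.92 = 73.08→73, 161 − 103.04 = 57.96→58, 189 − 120.96 = 68.04→68) → #493A44

#9E7E93, #493A44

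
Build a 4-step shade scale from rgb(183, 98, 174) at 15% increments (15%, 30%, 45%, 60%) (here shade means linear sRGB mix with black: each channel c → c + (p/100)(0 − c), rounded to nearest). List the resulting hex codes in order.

15%: (183 − 27.45 = 155.55→156, 98 − 14.7 = 83.3→83, 174 − 26.1 = 147.9→148) → #9C5394
30%: (183 − 54.9 = 128.1→128, 98 − 29.4 = 68.6→69, 174 − 52.2 = 121.8→122) → #80457A
45%: (183 − 82.35 = 100.65→101, 98 − 44.1 = 53.9→54, 174 − 78.3 = 95.7→96) → #653660
60%: (183 − 109.8 = 73.2→73, 98 − 58.8 = 39.2→39, 174 − 104.4 = 69.6→70) → #492746

#9C5394, #80457A, #653660, #492746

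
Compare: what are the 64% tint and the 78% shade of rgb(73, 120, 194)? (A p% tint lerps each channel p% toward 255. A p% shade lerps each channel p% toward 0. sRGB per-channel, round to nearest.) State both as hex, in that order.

#BDCEE9, #101A2B

64% tint:
  R: 73 + 0.64×(255−73) = 73 + 116.48 = 189.48 → 189
  G: 120 + 0.64×(255−120) = 120 + 86.4 = 206.4 → 206
  B: 194 + 39.04 = 233.04 → 233
  → #BDCEE9
78% shade:
  R: 73 + 0.78×(0−73) = 73 − 56.94 = 16.06 → 16
  G: 120 + 0.78×(0−120) = 120 − 93.6 = 26.4 → 26
  B: 194 − 151.32 = 42.68 → 43
  → #101A2B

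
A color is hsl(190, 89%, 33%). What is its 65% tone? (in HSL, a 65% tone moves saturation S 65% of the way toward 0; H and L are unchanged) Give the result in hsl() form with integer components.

S moves 65% from 89 toward 0: 89 − 57.85 = 31.15 → 31.
H and L are unchanged.

hsl(190, 31%, 33%)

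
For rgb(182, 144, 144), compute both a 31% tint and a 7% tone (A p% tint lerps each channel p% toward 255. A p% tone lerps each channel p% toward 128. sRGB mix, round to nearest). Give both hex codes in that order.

31% tint:
  R: 182 + 22.63 = 204.63 → 205
  G: 144 + 0.31×(255−144) = 144 + 34.41 = 178.41 → 178
  B: 144 + 0.31×(255−144) = 144 + 34.41 = 178.41 → 178
  → #CDB2B2
7% tone:
  R: 182 − 3.78 = 178.22 → 178
  G: 144 + 0.07×(128−144) = 144 − 1.12 = 142.88 → 143
  B: 144 + 0.07×(128−144) = 144 − 1.12 = 142.88 → 143
  → #B28F8F

#CDB2B2, #B28F8F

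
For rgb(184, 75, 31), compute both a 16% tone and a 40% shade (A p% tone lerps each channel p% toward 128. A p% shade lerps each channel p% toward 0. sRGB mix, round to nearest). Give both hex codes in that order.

#AF532F, #6E2D13

16% tone:
  R: 184 − 8.96 = 175.04 → 175
  G: 75 + 8.48 = 83.48 → 83
  B: 31 + 15.52 = 46.52 → 47
  → #AF532F
40% shade:
  R: 184 − 73.6 = 110.4 → 110
  G: 75 + 0.4×(0−75) = 75 − 30 = 45 → 45
  B: 31 − 12.4 = 18.6 → 19
  → #6E2D13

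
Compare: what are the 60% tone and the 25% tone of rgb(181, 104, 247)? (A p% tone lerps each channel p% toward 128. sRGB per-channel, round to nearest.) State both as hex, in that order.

#9576B0, #A86ED9

60% tone:
  R: 181 + 0.6×(128−181) = 181 − 31.8 = 149.2 → 149
  G: 104 + 14.4 = 118.4 → 118
  B: 247 − 71.4 = 175.6 → 176
  → #9576B0
25% tone:
  R: 181 − 13.25 = 167.75 → 168
  G: 104 + 6 = 110 → 110
  B: 247 + 0.25×(128−247) = 247 − 29.75 = 217.25 → 217
  → #A86ED9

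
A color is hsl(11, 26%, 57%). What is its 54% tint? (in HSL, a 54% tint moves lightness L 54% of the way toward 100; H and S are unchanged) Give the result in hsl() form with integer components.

hsl(11, 26%, 80%)

L moves 54% from 57 toward 100: 57 + 23.22 = 80.22 → 80.
H and S are unchanged.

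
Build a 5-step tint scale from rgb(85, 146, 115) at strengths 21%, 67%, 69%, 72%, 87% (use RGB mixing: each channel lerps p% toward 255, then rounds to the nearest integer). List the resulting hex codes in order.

#79A990, #C7DBD1, #CADDD4, #CFE0D8, #E9F1ED

21%: (85 + 35.7 = 120.7→121, 146 + 22.89 = 168.89→169, 115 + 29.4 = 144.4→144) → #79A990
67%: (85 + 113.9 = 198.9→199, 146 + 73.03 = 219.03→219, 115 + 93.8 = 208.8→209) → #C7DBD1
69%: (85 + 117.3 = 202.3→202, 146 + 75.21 = 221.21→221, 115 + 96.6 = 211.6→212) → #CADDD4
72%: (85 + 122.4 = 207.4→207, 146 + 78.48 = 224.48→224, 115 + 100.8 = 215.8→216) → #CFE0D8
87%: (85 + 147.9 = 232.9→233, 146 + 94.83 = 240.83→241, 115 + 121.8 = 236.8→237) → #E9F1ED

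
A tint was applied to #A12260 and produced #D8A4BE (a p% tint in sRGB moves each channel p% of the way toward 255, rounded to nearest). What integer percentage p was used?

59%

#A12260 is rgb(161, 34, 96); #D8A4BE is rgb(216, 164, 190).
On the G channel (widest range): 164 ≈ 34 + (p/100)(255 − 34), so p ≈ 100×(164 − 34)/(255 − 34) = 13000/221 = 58.82.
p = 59 reproduces all three channels after rounding.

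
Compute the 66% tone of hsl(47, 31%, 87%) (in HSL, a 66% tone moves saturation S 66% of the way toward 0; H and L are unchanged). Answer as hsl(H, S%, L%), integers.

hsl(47, 11%, 87%)

S moves 66% from 31 toward 0: 31 − 20.46 = 10.54 → 11.
H and L are unchanged.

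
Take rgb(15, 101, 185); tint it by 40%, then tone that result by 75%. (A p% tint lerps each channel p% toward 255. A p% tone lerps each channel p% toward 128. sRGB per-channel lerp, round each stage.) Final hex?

#7c8995

Per channel, c → c + 0.4(255 − c):
  R: 15 + 0.4×(255−15) = 15 + 96 = 111 → 111
  G: 101 + 0.4×(255−101) = 101 + 61.6 = 162.6 → 163
  B: 185 + 0.4×(255−185) = 185 + 28 = 213 → 213
After the tint: rgb(111, 163, 213) = #6fa3d5.
A 75% tone moves each channel 75% toward 128:
  R: 111 + 0.75×(128−111) = 111 + 12.75 = 123.75 → 124
  G: 163 + 0.75×(128−163) = 163 − 26.25 = 136.75 → 137
  B: 213 + 0.75×(128−213) = 213 − 63.75 = 149.25 → 149
rgb(124, 137, 149) = #7c8995.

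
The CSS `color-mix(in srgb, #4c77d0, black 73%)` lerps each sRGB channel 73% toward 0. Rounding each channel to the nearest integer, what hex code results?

#4c77d0 is rgb(76, 119, 208).
A 73% shade moves each channel 73% toward 0:
  R: 76 − 55.48 = 20.52 → 21
  G: 119 − 86.87 = 32.13 → 32
  B: 208 − 151.84 = 56.16 → 56
rgb(21, 32, 56) = #152038.

#152038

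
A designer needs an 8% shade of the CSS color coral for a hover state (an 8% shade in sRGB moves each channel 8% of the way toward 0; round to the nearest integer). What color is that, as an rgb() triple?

CSS coral is rgb(255, 127, 80).
Per channel, c → c + 0.08(0 − c):
  R: 255 + 0.08×(0−255) = 255 − 20.4 = 234.6 → 235
  G: 127 + 0.08×(0−127) = 127 − 10.16 = 116.84 → 117
  B: 80 + 0.08×(0−80) = 80 − 6.4 = 73.6 → 74

rgb(235, 117, 74)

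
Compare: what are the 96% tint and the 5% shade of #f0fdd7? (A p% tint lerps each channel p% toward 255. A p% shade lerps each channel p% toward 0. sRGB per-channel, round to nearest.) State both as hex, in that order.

#f0fdd7 is rgb(240, 253, 215).
96% tint:
  R: 240 + 14.4 = 254.4 → 254
  G: 253 + 1.92 = 254.92 → 255
  B: 215 + 0.96×(255−215) = 215 + 38.4 = 253.4 → 253
  → #fefffd
5% shade:
  R: 240 + 0.05×(0−240) = 240 − 12 = 228 → 228
  G: 253 − 12.65 = 240.35 → 240
  B: 215 + 0.05×(0−215) = 215 − 10.75 = 204.25 → 204
  → #e4f0cc

#fefffd, #e4f0cc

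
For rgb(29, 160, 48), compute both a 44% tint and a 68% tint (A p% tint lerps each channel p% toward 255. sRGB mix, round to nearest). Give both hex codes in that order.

44% tint:
  R: 29 + 0.44×(255−29) = 29 + 99.44 = 128.44 → 128
  G: 160 + 0.44×(255−160) = 160 + 41.8 = 201.8 → 202
  B: 48 + 91.08 = 139.08 → 139
  → #80CA8B
68% tint:
  R: 29 + 153.68 = 182.68 → 183
  G: 160 + 0.68×(255−160) = 160 + 64.6 = 224.6 → 225
  B: 48 + 0.68×(255−48) = 48 + 140.76 = 188.76 → 189
  → #B7E1BD

#80CA8B, #B7E1BD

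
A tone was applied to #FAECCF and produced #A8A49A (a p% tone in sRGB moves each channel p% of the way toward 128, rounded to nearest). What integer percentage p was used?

67%

#FAECCF is rgb(250, 236, 207); #A8A49A is rgb(168, 164, 154).
On the R channel (widest range): 168 ≈ 250 + (p/100)(128 − 250), so p ≈ 100×(168 − 250)/(128 − 250) = -8200/-122 = 67.21.
p = 67 reproduces all three channels after rounding.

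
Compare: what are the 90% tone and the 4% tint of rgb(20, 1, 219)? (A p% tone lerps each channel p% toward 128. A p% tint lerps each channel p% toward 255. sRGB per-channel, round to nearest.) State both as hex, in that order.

#757389, #1d0bdc

90% tone:
  R: 20 + 0.9×(128−20) = 20 + 97.2 = 117.2 → 117
  G: 1 + 0.9×(128−1) = 1 + 114.3 = 115.3 → 115
  B: 219 + 0.9×(128−219) = 219 − 81.9 = 137.1 → 137
  → #757389
4% tint:
  R: 20 + 0.04×(255−20) = 20 + 9.4 = 29.4 → 29
  G: 1 + 0.04×(255−1) = 1 + 10.16 = 11.16 → 11
  B: 219 + 0.04×(255−219) = 219 + 1.44 = 220.44 → 220
  → #1d0bdc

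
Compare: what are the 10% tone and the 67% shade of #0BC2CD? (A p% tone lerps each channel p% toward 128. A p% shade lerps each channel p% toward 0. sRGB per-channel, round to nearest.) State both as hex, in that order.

#0BC2CD is rgb(11, 194, 205).
10% tone:
  R: 11 + 0.1×(128−11) = 11 + 11.7 = 22.7 → 23
  G: 194 − 6.6 = 187.4 → 187
  B: 205 − 7.7 = 197.3 → 197
  → #17BBC5
67% shade:
  R: 11 + 0.67×(0−11) = 11 − 7.37 = 3.63 → 4
  G: 194 + 0.67×(0−194) = 194 − 129.98 = 64.02 → 64
  B: 205 + 0.67×(0−205) = 205 − 137.35 = 67.65 → 68
  → #044044

#17BBC5, #044044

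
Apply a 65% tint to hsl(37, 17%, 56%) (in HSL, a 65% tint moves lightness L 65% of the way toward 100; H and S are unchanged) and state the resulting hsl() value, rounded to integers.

hsl(37, 17%, 85%)

L moves 65% from 56 toward 100: 56 + 28.6 = 84.6 → 85.
H and S are unchanged.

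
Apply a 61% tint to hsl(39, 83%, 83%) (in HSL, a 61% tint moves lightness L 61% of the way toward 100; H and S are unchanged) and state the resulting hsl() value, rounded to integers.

hsl(39, 83%, 93%)

L moves 61% from 83 toward 100: 83 + 10.37 = 93.37 → 93.
H and S are unchanged.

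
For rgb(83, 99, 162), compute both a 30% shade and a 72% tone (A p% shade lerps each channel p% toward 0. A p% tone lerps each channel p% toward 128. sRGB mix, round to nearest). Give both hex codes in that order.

#3A4571, #73788A

30% shade:
  R: 83 + 0.3×(0−83) = 83 − 24.9 = 58.1 → 58
  G: 99 − 29.7 = 69.3 → 69
  B: 162 − 48.6 = 113.4 → 113
  → #3A4571
72% tone:
  R: 83 + 32.4 = 115.4 → 115
  G: 99 + 0.72×(128−99) = 99 + 20.88 = 119.88 → 120
  B: 162 + 0.72×(128−162) = 162 − 24.48 = 137.52 → 138
  → #73788A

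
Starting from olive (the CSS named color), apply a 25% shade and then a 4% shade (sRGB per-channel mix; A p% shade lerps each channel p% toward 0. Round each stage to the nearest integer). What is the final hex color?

CSS olive is rgb(128, 128, 0).
Per channel, c → c + 0.25(0 − c):
  R: 128 + 0.25×(0−128) = 128 − 32 = 96 → 96
  G: 128 + 0.25×(0−128) = 128 − 32 = 96 → 96
  B: 0 + 0.25×(0−0) = 0 + 0 = 0 → 0
After the shade: rgb(96, 96, 0) = #606000.
Per channel, c → c + 0.04(0 − c):
  R: 96 + 0.04×(0−96) = 96 − 3.84 = 92.16 → 92
  G: 96 + 0.04×(0−96) = 96 − 3.84 = 92.16 → 92
  B: 0 + 0 = 0 → 0
rgb(92, 92, 0) = #5C5C00.

#5C5C00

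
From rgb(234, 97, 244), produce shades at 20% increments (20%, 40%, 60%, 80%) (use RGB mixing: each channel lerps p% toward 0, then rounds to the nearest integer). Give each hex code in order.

20%: (234 − 46.8 = 187.2→187, 97 − 19.4 = 77.6→78, 244 − 48.8 = 195.2→195) → #BB4EC3
40%: (234 − 93.6 = 140.4→140, 97 − 38.8 = 58.2→58, 244 − 97.6 = 146.4→146) → #8C3A92
60%: (234 − 140.4 = 93.6→94, 97 − 58.2 = 38.8→39, 244 − 146.4 = 97.6→98) → #5E2762
80%: (234 − 187.2 = 46.8→47, 97 − 77.6 = 19.4→19, 244 − 195.2 = 48.8→49) → #2F1331

#BB4EC3, #8C3A92, #5E2762, #2F1331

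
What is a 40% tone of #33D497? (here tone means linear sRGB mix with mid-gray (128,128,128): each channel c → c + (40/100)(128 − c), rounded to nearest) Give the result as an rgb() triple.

rgb(82, 178, 142)

#33D497 is rgb(51, 212, 151).
Lerp each channel 40% toward 128:
  R: 51 + 30.8 = 81.8 → 82
  G: 212 − 33.6 = 178.4 → 178
  B: 151 + 0.4×(128−151) = 151 − 9.2 = 141.8 → 142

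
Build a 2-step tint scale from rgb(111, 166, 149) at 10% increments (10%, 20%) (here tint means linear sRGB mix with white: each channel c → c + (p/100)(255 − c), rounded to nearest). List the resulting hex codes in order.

10%: (111 + 14.4 = 125.4→125, 166 + 8.9 = 174.9→175, 149 + 10.6 = 159.6→160) → #7dafa0
20%: (111 + 28.8 = 139.8→140, 166 + 17.8 = 183.8→184, 149 + 21.2 = 170.2→170) → #8cb8aa

#7dafa0, #8cb8aa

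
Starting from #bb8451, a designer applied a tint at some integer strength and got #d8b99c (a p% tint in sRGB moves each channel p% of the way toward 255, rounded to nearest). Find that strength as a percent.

43%

#bb8451 is rgb(187, 132, 81); #d8b99c is rgb(216, 185, 156).
On the B channel (widest range): 156 ≈ 81 + (p/100)(255 − 81), so p ≈ 100×(156 − 81)/(255 − 81) = 7500/174 = 43.10.
p = 43 reproduces all three channels after rounding.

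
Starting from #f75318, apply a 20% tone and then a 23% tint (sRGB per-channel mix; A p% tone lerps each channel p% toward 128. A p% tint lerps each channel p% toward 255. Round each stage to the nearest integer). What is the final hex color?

#f75318 is rgb(247, 83, 24).
Lerp each channel 20% toward 128:
  R: 247 − 23.8 = 223.2 → 223
  G: 83 + 0.2×(128−83) = 83 + 9 = 92 → 92
  B: 24 + 20.8 = 44.8 → 45
After the tone: rgb(223, 92, 45) = #df5c2d.
A 23% tint moves each channel 23% toward 255:
  R: 223 + 7.36 = 230.36 → 230
  G: 92 + 37.49 = 129.49 → 129
  B: 45 + 0.23×(255−45) = 45 + 48.3 = 93.3 → 93
rgb(230, 129, 93) = #e6815d.

#e6815d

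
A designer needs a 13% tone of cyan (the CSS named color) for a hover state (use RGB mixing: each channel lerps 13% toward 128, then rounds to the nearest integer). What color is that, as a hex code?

CSS cyan is rgb(0, 255, 255).
Per channel, c → c + 0.13(128 − c):
  R: 0 + 16.64 = 16.64 → 17
  G: 255 + 0.13×(128−255) = 255 − 16.51 = 238.49 → 238
  B: 255 − 16.51 = 238.49 → 238
rgb(17, 238, 238) = #11EEEE.

#11EEEE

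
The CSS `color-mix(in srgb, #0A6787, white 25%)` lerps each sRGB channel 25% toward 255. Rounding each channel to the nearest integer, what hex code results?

#0A6787 is rgb(10, 103, 135).
Per channel, c → c + 0.25(255 − c):
  R: 10 + 61.25 = 71.25 → 71
  G: 103 + 38 = 141 → 141
  B: 135 + 0.25×(255−135) = 135 + 30 = 165 → 165
rgb(71, 141, 165) = #478DA5.

#478DA5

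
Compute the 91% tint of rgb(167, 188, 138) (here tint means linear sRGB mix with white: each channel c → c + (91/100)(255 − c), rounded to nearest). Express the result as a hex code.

#F7F9F4

Per channel, c → c + 0.91(255 − c):
  R: 167 + 80.08 = 247.08 → 247
  G: 188 + 0.91×(255−188) = 188 + 60.97 = 248.97 → 249
  B: 138 + 0.91×(255−138) = 138 + 106.47 = 244.47 → 244
rgb(247, 249, 244) = #F7F9F4.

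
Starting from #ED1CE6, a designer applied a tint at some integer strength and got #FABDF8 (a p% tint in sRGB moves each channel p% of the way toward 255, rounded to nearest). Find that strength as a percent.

71%

#ED1CE6 is rgb(237, 28, 230); #FABDF8 is rgb(250, 189, 248).
On the G channel (widest range): 189 ≈ 28 + (p/100)(255 − 28), so p ≈ 100×(189 − 28)/(255 − 28) = 16100/227 = 70.93.
p = 71 reproduces all three channels after rounding.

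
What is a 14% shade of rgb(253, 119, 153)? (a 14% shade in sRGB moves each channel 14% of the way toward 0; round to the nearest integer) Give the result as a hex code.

A 14% shade moves each channel 14% toward 0:
  R: 253 + 0.14×(0−253) = 253 − 35.42 = 217.58 → 218
  G: 119 + 0.14×(0−119) = 119 − 16.66 = 102.34 → 102
  B: 153 − 21.42 = 131.58 → 132
rgb(218, 102, 132) = #DA6684.

#DA6684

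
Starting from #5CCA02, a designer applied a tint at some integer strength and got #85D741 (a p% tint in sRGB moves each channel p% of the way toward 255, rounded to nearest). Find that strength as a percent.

#5CCA02 is rgb(92, 202, 2); #85D741 is rgb(133, 215, 65).
On the B channel (widest range): 65 ≈ 2 + (p/100)(255 − 2), so p ≈ 100×(65 − 2)/(255 − 2) = 6300/253 = 24.90.
p = 25 reproduces all three channels after rounding.

25%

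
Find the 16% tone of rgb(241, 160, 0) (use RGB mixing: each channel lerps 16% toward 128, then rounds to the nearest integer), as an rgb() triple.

rgb(223, 155, 20)

Per channel, c → c + 0.16(128 − c):
  R: 241 − 18.08 = 222.92 → 223
  G: 160 + 0.16×(128−160) = 160 − 5.12 = 154.88 → 155
  B: 0 + 0.16×(128−0) = 0 + 20.48 = 20.48 → 20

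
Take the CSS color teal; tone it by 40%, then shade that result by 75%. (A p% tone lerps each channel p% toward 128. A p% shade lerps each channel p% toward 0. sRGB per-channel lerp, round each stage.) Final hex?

CSS teal is rgb(0, 128, 128).
Lerp each channel 40% toward 128:
  R: 0 + 51.2 = 51.2 → 51
  G: 128 + 0.4×(128−128) = 128 + 0 = 128 → 128
  B: 128 + 0.4×(128−128) = 128 + 0 = 128 → 128
After the tone: rgb(51, 128, 128) = #338080.
Lerp each channel 75% toward 0:
  R: 51 + 0.75×(0−51) = 51 − 38.25 = 12.75 → 13
  G: 128 + 0.75×(0−128) = 128 − 96 = 32 → 32
  B: 128 − 96 = 32 → 32
rgb(13, 32, 32) = #0D2020.

#0D2020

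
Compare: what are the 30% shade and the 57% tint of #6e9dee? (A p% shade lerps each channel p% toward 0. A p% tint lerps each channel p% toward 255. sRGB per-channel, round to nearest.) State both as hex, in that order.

#4d6ea7, #c1d5f8

#6e9dee is rgb(110, 157, 238).
30% shade:
  R: 110 − 33 = 77 → 77
  G: 157 + 0.3×(0−157) = 157 − 47.1 = 109.9 → 110
  B: 238 + 0.3×(0−238) = 238 − 71.4 = 166.6 → 167
  → #4d6ea7
57% tint:
  R: 110 + 0.57×(255−110) = 110 + 82.65 = 192.65 → 193
  G: 157 + 55.86 = 212.86 → 213
  B: 238 + 0.57×(255−238) = 238 + 9.69 = 247.69 → 248
  → #c1d5f8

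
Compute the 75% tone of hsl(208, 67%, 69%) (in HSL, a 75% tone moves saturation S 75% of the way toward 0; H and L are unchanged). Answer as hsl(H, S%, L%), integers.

hsl(208, 17%, 69%)

S moves 75% from 67 toward 0: 67 − 50.25 = 16.75 → 17.
H and L are unchanged.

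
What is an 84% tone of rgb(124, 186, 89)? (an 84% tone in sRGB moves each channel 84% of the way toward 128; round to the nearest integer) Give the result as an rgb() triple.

rgb(127, 137, 122)

Per channel, c → c + 0.84(128 − c):
  R: 124 + 0.84×(128−124) = 124 + 3.36 = 127.36 → 127
  G: 186 − 48.72 = 137.28 → 137
  B: 89 + 0.84×(128−89) = 89 + 32.76 = 121.76 → 122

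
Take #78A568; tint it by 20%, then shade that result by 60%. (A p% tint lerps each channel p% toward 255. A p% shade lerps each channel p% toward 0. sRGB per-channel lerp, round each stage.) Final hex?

#3B4936

#78A568 is rgb(120, 165, 104).
Per channel, c → c + 0.2(255 − c):
  R: 120 + 0.2×(255−120) = 120 + 27 = 147 → 147
  G: 165 + 0.2×(255−165) = 165 + 18 = 183 → 183
  B: 104 + 0.2×(255−104) = 104 + 30.2 = 134.2 → 134
After the tint: rgb(147, 183, 134) = #93B786.
Per channel, c → c + 0.6(0 − c):
  R: 147 + 0.6×(0−147) = 147 − 88.2 = 58.8 → 59
  G: 183 − 109.8 = 73.2 → 73
  B: 134 + 0.6×(0−134) = 134 − 80.4 = 53.6 → 54
rgb(59, 73, 54) = #3B4936.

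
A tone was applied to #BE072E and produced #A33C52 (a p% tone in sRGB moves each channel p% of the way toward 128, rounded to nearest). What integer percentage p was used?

#BE072E is rgb(190, 7, 46); #A33C52 is rgb(163, 60, 82).
On the G channel (widest range): 60 ≈ 7 + (p/100)(128 − 7), so p ≈ 100×(60 − 7)/(128 − 7) = 5300/121 = 43.80.
p = 44 reproduces all three channels after rounding.

44%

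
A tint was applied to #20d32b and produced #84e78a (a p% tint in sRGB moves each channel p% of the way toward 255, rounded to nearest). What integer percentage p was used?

#20d32b is rgb(32, 211, 43); #84e78a is rgb(132, 231, 138).
On the R channel (widest range): 132 ≈ 32 + (p/100)(255 − 32), so p ≈ 100×(132 − 32)/(255 − 32) = 10000/223 = 44.84.
p = 45 reproduces all three channels after rounding.

45%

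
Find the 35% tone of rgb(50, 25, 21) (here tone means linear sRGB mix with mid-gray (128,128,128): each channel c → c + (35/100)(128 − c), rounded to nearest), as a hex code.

#4D3D3A

A 35% tone moves each channel 35% toward 128:
  R: 50 + 0.35×(128−50) = 50 + 27.3 = 77.3 → 77
  G: 25 + 36.05 = 61.05 → 61
  B: 21 + 0.35×(128−21) = 21 + 37.45 = 58.45 → 58
rgb(77, 61, 58) = #4D3D3A.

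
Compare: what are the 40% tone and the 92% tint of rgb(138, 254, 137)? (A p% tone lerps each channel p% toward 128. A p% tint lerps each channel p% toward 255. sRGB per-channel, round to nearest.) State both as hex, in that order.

40% tone:
  R: 138 − 4 = 134 → 134
  G: 254 + 0.4×(128−254) = 254 − 50.4 = 203.6 → 204
  B: 137 − 3.6 = 133.4 → 133
  → #86CC85
92% tint:
  R: 138 + 107.64 = 245.64 → 246
  G: 254 + 0.92×(255−254) = 254 + 0.92 = 254.92 → 255
  B: 137 + 108.56 = 245.56 → 246
  → #F6FFF6

#86CC85, #F6FFF6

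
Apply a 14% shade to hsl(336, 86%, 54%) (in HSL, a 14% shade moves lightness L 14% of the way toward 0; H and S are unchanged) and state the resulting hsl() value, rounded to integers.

hsl(336, 86%, 46%)

L moves 14% from 54 toward 0: 54 − 7.56 = 46.44 → 46.
H and S are unchanged.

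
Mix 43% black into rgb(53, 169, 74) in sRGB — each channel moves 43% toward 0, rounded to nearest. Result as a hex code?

#1E602A

A 43% shade moves each channel 43% toward 0:
  R: 53 − 22.79 = 30.21 → 30
  G: 169 + 0.43×(0−169) = 169 − 72.67 = 96.33 → 96
  B: 74 + 0.43×(0−74) = 74 − 31.82 = 42.18 → 42
rgb(30, 96, 42) = #1E602A.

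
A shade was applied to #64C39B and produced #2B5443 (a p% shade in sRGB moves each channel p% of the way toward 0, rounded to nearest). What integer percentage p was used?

#64C39B is rgb(100, 195, 155); #2B5443 is rgb(43, 84, 67).
On the G channel (widest range): 84 ≈ 195 + (p/100)(0 − 195), so p ≈ 100×(84 − 195)/(0 − 195) = -11100/-195 = 56.92.
p = 57 reproduces all three channels after rounding.

57%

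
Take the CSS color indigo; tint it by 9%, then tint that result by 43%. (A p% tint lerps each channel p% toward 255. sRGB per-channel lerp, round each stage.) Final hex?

#a27bbe

CSS indigo is rgb(75, 0, 130).
Lerp each channel 9% toward 255:
  R: 75 + 16.2 = 91.2 → 91
  G: 0 + 0.09×(255−0) = 0 + 22.95 = 22.95 → 23
  B: 130 + 0.09×(255−130) = 130 + 11.25 = 141.25 → 141
After the tint: rgb(91, 23, 141) = #5b178d.
Lerp each channel 43% toward 255:
  R: 91 + 0.43×(255−91) = 91 + 70.52 = 161.52 → 162
  G: 23 + 0.43×(255−23) = 23 + 99.76 = 122.76 → 123
  B: 141 + 0.43×(255−141) = 141 + 49.02 = 190.02 → 190
rgb(162, 123, 190) = #a27bbe.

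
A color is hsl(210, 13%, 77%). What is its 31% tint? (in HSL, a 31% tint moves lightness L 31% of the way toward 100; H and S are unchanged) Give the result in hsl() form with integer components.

hsl(210, 13%, 84%)

L moves 31% from 77 toward 100: 77 + 7.13 = 84.13 → 84.
H and S are unchanged.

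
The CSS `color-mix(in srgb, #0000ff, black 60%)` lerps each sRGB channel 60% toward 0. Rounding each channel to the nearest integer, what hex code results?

#0000ff is rgb(0, 0, 255).
Lerp each channel 60% toward 0:
  R: 0 + 0 = 0 → 0
  G: 0 + 0.6×(0−0) = 0 + 0 = 0 → 0
  B: 255 + 0.6×(0−255) = 255 − 153 = 102 → 102
rgb(0, 0, 102) = #000066.

#000066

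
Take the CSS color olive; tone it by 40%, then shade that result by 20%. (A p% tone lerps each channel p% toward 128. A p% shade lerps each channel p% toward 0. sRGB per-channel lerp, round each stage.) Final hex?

#666629

CSS olive is rgb(128, 128, 0).
A 40% tone moves each channel 40% toward 128:
  R: 128 + 0.4×(128−128) = 128 + 0 = 128 → 128
  G: 128 + 0.4×(128−128) = 128 + 0 = 128 → 128
  B: 0 + 51.2 = 51.2 → 51
After the tone: rgb(128, 128, 51) = #808033.
Lerp each channel 20% toward 0:
  R: 128 − 25.6 = 102.4 → 102
  G: 128 − 25.6 = 102.4 → 102
  B: 51 − 10.2 = 40.8 → 41
rgb(102, 102, 41) = #666629.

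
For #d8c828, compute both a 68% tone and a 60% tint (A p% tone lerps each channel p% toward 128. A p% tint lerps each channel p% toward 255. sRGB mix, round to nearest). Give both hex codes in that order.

#d8c828 is rgb(216, 200, 40).
68% tone:
  R: 216 − 59.84 = 156.16 → 156
  G: 200 + 0.68×(128−200) = 200 − 48.96 = 151.04 → 151
  B: 40 + 0.68×(128−40) = 40 + 59.84 = 99.84 → 100
  → #9c9764
60% tint:
  R: 216 + 0.6×(255−216) = 216 + 23.4 = 239.4 → 239
  G: 200 + 0.6×(255−200) = 200 + 33 = 233 → 233
  B: 40 + 0.6×(255−40) = 40 + 129 = 169 → 169
  → #efe9a9

#9c9764, #efe9a9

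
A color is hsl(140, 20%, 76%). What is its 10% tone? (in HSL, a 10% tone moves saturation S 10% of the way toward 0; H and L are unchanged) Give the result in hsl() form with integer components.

S moves 10% from 20 toward 0: 20 − 2 = 18 → 18.
H and L are unchanged.

hsl(140, 18%, 76%)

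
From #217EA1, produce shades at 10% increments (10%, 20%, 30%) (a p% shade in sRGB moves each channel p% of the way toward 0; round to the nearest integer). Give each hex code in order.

#217EA1 is rgb(33, 126, 161).
10%: (33 − 3.3 = 29.7→30, 126 − 12.6 = 113.4→113, 161 − 16.1 = 144.9→145) → #1E7191
20%: (33 − 6.6 = 26.4→26, 126 − 25.2 = 100.8→101, 161 − 32.2 = 128.8→129) → #1A6581
30%: (33 − 9.9 = 23.1→23, 126 − 37.8 = 88.2→88, 161 − 48.3 = 112.7→113) → #175871

#1E7191, #1A6581, #175871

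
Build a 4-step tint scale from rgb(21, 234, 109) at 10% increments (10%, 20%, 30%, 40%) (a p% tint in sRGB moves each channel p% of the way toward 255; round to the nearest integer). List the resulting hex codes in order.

10%: (21 + 23.4 = 44.4→44, 234 + 2.1 = 236.1→236, 109 + 14.6 = 123.6→124) → #2cec7c
20%: (21 + 46.8 = 67.8→68, 234 + 4.2 = 238.2→238, 109 + 29.2 = 138.2→138) → #44ee8a
30%: (21 + 70.2 = 91.2→91, 234 + 6.3 = 240.3→240, 109 + 43.8 = 152.8→153) → #5bf099
40%: (21 + 93.6 = 114.6→115, 234 + 8.4 = 242.4→242, 109 + 58.4 = 167.4→167) → #73f2a7

#2cec7c, #44ee8a, #5bf099, #73f2a7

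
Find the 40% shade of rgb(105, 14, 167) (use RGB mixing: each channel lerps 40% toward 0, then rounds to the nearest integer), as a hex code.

#3F0864

Per channel, c → c + 0.4(0 − c):
  R: 105 − 42 = 63 → 63
  G: 14 − 5.6 = 8.4 → 8
  B: 167 − 66.8 = 100.2 → 100
rgb(63, 8, 100) = #3F0864.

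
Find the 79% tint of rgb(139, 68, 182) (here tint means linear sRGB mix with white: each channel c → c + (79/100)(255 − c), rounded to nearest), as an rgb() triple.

Lerp each channel 79% toward 255:
  R: 139 + 91.64 = 230.64 → 231
  G: 68 + 147.73 = 215.73 → 216
  B: 182 + 0.79×(255−182) = 182 + 57.67 = 239.67 → 240

rgb(231, 216, 240)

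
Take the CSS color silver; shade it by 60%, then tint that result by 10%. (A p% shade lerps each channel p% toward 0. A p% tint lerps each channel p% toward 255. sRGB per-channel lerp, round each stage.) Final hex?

CSS silver is rgb(192, 192, 192).
Lerp each channel 60% toward 0:
  R: 192 + 0.6×(0−192) = 192 − 115.2 = 76.8 → 77
  G: 192 + 0.6×(0−192) = 192 − 115.2 = 76.8 → 77
  B: 192 − 115.2 = 76.8 → 77
After the shade: rgb(77, 77, 77) = #4D4D4D.
Lerp each channel 10% toward 255:
  R: 77 + 17.8 = 94.8 → 95
  G: 77 + 17.8 = 94.8 → 95
  B: 77 + 17.8 = 94.8 → 95
rgb(95, 95, 95) = #5F5F5F.

#5F5F5F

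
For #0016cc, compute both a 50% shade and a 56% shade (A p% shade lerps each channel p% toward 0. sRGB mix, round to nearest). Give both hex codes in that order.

#000b66, #000a5a

#0016cc is rgb(0, 22, 204).
50% shade:
  R: 0 + 0.5×(0−0) = 0 + 0 = 0 → 0
  G: 22 − 11 = 11 → 11
  B: 204 + 0.5×(0−204) = 204 − 102 = 102 → 102
  → #000b66
56% shade:
  R: 0 + 0 = 0 → 0
  G: 22 − 12.32 = 9.68 → 10
  B: 204 − 114.24 = 89.76 → 90
  → #000a5a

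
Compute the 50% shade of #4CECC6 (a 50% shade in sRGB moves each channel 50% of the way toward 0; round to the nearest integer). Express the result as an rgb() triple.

#4CECC6 is rgb(76, 236, 198).
A 50% shade moves each channel 50% toward 0:
  R: 76 − 38 = 38 → 38
  G: 236 − 118 = 118 → 118
  B: 198 + 0.5×(0−198) = 198 − 99 = 99 → 99

rgb(38, 118, 99)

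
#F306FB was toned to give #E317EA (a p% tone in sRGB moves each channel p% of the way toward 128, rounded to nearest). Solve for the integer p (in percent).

#F306FB is rgb(243, 6, 251); #E317EA is rgb(227, 23, 234).
On the B channel (widest range): 234 ≈ 251 + (p/100)(128 − 251), so p ≈ 100×(234 − 251)/(128 − 251) = -1700/-123 = 13.82.
p = 14 reproduces all three channels after rounding.

14%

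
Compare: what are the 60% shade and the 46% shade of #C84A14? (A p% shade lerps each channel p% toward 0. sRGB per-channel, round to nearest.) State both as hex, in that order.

#501E08, #6C280B

#C84A14 is rgb(200, 74, 20).
60% shade:
  R: 200 + 0.6×(0−200) = 200 − 120 = 80 → 80
  G: 74 − 44.4 = 29.6 → 30
  B: 20 − 12 = 8 → 8
  → #501E08
46% shade:
  R: 200 − 92 = 108 → 108
  G: 74 − 34.04 = 39.96 → 40
  B: 20 + 0.46×(0−20) = 20 − 9.2 = 10.8 → 11
  → #6C280B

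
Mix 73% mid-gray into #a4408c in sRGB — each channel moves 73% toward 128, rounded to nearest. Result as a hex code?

#8a6f83

#a4408c is rgb(164, 64, 140).
Lerp each channel 73% toward 128:
  R: 164 + 0.73×(128−164) = 164 − 26.28 = 137.72 → 138
  G: 64 + 0.73×(128−64) = 64 + 46.72 = 110.72 → 111
  B: 140 + 0.73×(128−140) = 140 − 8.76 = 131.24 → 131
rgb(138, 111, 131) = #8a6f83.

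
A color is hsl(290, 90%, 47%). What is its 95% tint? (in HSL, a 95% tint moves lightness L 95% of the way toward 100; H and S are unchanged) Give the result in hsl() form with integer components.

L moves 95% from 47 toward 100: 47 + 50.35 = 97.35 → 97.
H and S are unchanged.

hsl(290, 90%, 97%)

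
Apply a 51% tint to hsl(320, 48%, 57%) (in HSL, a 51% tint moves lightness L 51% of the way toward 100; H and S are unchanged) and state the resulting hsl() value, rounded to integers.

L moves 51% from 57 toward 100: 57 + 21.93 = 78.93 → 79.
H and S are unchanged.

hsl(320, 48%, 79%)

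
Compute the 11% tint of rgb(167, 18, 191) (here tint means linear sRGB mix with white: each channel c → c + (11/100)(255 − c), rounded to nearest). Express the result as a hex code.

Lerp each channel 11% toward 255:
  R: 167 + 9.68 = 176.68 → 177
  G: 18 + 0.11×(255−18) = 18 + 26.07 = 44.07 → 44
  B: 191 + 0.11×(255−191) = 191 + 7.04 = 198.04 → 198
rgb(177, 44, 198) = #B12CC6.

#B12CC6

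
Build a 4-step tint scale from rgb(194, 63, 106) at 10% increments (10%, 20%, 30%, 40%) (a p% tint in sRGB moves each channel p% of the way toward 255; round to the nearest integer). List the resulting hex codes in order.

#C85279, #CE6588, #D47997, #DA8CA6

10%: (194 + 6.1 = 200.1→200, 63 + 19.2 = 82.2→82, 106 + 14.9 = 120.9→121) → #C85279
20%: (194 + 12.2 = 206.2→206, 63 + 38.4 = 101.4→101, 106 + 29.8 = 135.8→136) → #CE6588
30%: (194 + 18.3 = 212.3→212, 63 + 57.6 = 120.6→121, 106 + 44.7 = 150.7→151) → #D47997
40%: (194 + 24.4 = 218.4→218, 63 + 76.8 = 139.8→140, 106 + 59.6 = 165.6→166) → #DA8CA6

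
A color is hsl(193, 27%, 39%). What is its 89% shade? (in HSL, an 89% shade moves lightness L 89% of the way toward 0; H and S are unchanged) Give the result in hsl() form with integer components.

L moves 89% from 39 toward 0: 39 − 34.71 = 4.29 → 4.
H and S are unchanged.

hsl(193, 27%, 4%)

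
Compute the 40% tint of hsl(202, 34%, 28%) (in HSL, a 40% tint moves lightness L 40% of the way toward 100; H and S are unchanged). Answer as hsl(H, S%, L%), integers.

hsl(202, 34%, 57%)

L moves 40% from 28 toward 100: 28 + 28.8 = 56.8 → 57.
H and S are unchanged.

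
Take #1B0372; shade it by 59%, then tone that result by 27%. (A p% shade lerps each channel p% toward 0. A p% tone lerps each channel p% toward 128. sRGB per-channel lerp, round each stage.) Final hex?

#1B0372 is rgb(27, 3, 114).
A 59% shade moves each channel 59% toward 0:
  R: 27 + 0.59×(0−27) = 27 − 15.93 = 11.07 → 11
  G: 3 + 0.59×(0−3) = 3 − 1.77 = 1.23 → 1
  B: 114 − 67.26 = 46.74 → 47
After the shade: rgb(11, 1, 47) = #0B012F.
Lerp each channel 27% toward 128:
  R: 11 + 0.27×(128−11) = 11 + 31.59 = 42.59 → 43
  G: 1 + 0.27×(128−1) = 1 + 34.29 = 35.29 → 35
  B: 47 + 21.87 = 68.87 → 69
rgb(43, 35, 69) = #2B2345.

#2B2345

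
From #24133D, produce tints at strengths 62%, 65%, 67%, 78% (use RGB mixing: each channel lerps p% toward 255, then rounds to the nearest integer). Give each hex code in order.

#24133D is rgb(36, 19, 61).
62%: (36 + 135.78 = 171.78→172, 19 + 146.32 = 165.32→165, 61 + 120.28 = 181.28→181) → #ACA5B5
65%: (36 + 142.35 = 178.35→178, 19 + 153.4 = 172.4→172, 61 + 126.1 = 187.1→187) → #B2ACBB
67%: (36 + 146.73 = 182.73→183, 19 + 158.12 = 177.12→177, 61 + 129.98 = 190.98→191) → #B7B1BF
78%: (36 + 170.82 = 206.82→207, 19 + 184.08 = 203.08→203, 61 + 151.32 = 212.32→212) → #CFCBD4

#ACA5B5, #B2ACBB, #B7B1BF, #CFCBD4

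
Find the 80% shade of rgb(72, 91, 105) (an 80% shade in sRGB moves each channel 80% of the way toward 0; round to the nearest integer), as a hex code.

#0e1215

Lerp each channel 80% toward 0:
  R: 72 − 57.6 = 14.4 → 14
  G: 91 + 0.8×(0−91) = 91 − 72.8 = 18.2 → 18
  B: 105 + 0.8×(0−105) = 105 − 84 = 21 → 21
rgb(14, 18, 21) = #0e1215.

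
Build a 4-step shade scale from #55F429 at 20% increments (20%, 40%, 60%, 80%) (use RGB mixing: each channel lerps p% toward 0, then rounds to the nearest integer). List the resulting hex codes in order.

#55F429 is rgb(85, 244, 41).
20%: (85 − 17 = 68→68, 244 − 48.8 = 195.2→195, 41 − 8.2 = 32.8→33) → #44C321
40%: (85 − 34 = 51→51, 244 − 97.6 = 146.4→146, 41 − 16.4 = 24.6→25) → #339219
60%: (85 − 51 = 34→34, 244 − 146.4 = 97.6→98, 41 − 24.6 = 16.4→16) → #226210
80%: (85 − 68 = 17→17, 244 − 195.2 = 48.8→49, 41 − 32.8 = 8.2→8) → #113108

#44C321, #339219, #226210, #113108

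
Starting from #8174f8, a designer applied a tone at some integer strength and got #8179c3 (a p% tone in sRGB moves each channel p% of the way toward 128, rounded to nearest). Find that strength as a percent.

44%

#8174f8 is rgb(129, 116, 248); #8179c3 is rgb(129, 121, 195).
On the B channel (widest range): 195 ≈ 248 + (p/100)(128 − 248), so p ≈ 100×(195 − 248)/(128 − 248) = -5300/-120 = 44.17.
p = 44 reproduces all three channels after rounding.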